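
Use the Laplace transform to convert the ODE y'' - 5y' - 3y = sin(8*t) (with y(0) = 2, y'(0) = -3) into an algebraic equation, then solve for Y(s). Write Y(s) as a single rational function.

Y(s) = (2*s^3 - 13*s^2 + 128*s - 824)/(s^4 - 5*s^3 + 61*s^2 - 320*s - 192)

Transform both sides with L{·}.
With L{y''} = s^2 Y - s·y(0) - y'(0) and L{y'} = sY - y(0), with y(0) = 2, y'(0) = -3: the LHS transforms to (s^2 - 5*s - 3)Y - (2*s - 13).
The right side is L{sin(8*t)} = 8/(s^2 + 64).
So (s^2 - 5*s - 3)Y = 8/(s^2 + 64) + (2*s - 13).
Solve for Y(s) and write it as one ratio of polynomials.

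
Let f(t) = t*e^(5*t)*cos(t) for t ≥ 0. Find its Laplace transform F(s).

F(s) = (s - 6)*(s - 4)/(s^2 - 10*s + 26)^2

L{cos(t)} = s/(s^2 + 1).
Multiplying by e^(5t) shifts s → s - 5, so L{e^(5*t)*cos(t)} = (s - 5)/((s - 5)^2 + 1).
Then apply L{t·g(t)} = -d/ds[G(s)] with G(s) = (s - 5)/((s - 5)^2 + 1):
differentiating 1 time and applying the sign gives (s - 6)*(s - 4)/(s^2 - 10*s + 26)^2.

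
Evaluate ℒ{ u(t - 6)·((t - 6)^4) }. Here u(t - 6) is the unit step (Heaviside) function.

24*exp(-6*s)/s^5

By the second shifting theorem, L{u(t - c)·g(t - c)} = e^(-cs)·H(s) with c = 6 and H(s) = L{g(t)}.
L{t^4} = 4!/s^5 = 24/s^5.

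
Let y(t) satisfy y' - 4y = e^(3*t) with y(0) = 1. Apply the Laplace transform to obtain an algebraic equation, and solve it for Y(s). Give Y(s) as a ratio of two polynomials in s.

Y(s) = (s - 2)/(s^2 - 7*s + 12)

Take the Laplace transform of both sides.
The derivative rules (L{y'} = sY - y(0) = sY - 1) turn the left side into (s - 4)Y - (1).
The right side is L{e^(3*t)} = 1/(s - 3).
So (s - 4)Y = 1/(s - 3) + (1).
Divide through and combine into a single rational function.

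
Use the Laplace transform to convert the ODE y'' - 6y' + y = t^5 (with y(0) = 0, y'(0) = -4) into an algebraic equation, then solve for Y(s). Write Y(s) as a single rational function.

Y(s) = (-4*s^6 + 120)/(s^8 - 6*s^7 + s^6)

Take the Laplace transform of both sides.
The derivative rules (L{y''} = s^2 Y - s·y(0) - y'(0) and L{y'} = sY - y(0), with y(0) = 0, y'(0) = -4) turn the left side into (s^2 - 6*s + 1)Y - (-4).
The right side is L{t^5} = 120/s^6.
So (s^2 - 6*s + 1)Y = 120/s^6 + (-4).
Solve for Y(s) and write it as one ratio of polynomials.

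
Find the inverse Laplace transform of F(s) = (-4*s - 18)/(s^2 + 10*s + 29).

Complete the square in the denominator: s^2 + 10*s + 29 = (s + 5)^2 + 2^2.
Split the numerator to match: -4*s - 18 = -4·(s + 5) + 1·2.
Invert each term: -4·(s + 5)/((s + 5)^2 + 4) ↔ -4e^(-5t)cos(2t); 1·2/((s + 5)^2 + 4) ↔ e^(-5t)sin(2t).

exp(-5*t)*sin(2*t) - 4*exp(-5*t)*cos(2*t)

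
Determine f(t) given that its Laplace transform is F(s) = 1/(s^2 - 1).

Since L{sinh(t)} = 1/(s^2 - 1), the inverse is sinh(t).

f(t) = sinh(t)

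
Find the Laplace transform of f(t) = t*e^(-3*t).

(s + 3)^(-2)

L{e^(-3t)} = 1/(s + 3).
Then apply L{t·g(t)} = -d/ds[G(s)] with G(s) = 1/(s + 3):
differentiating 1 time and applying the sign gives (s + 3)^(-2).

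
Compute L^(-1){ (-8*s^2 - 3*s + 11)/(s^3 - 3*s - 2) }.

Factor the denominator: s^3 - 3*s - 2 = (s - 2)*(s + 1)^2.
Partial fraction decomposition gives [-5/(s + 1)] + [-2/(s + 1)^2] + [-3/(s - 2)].
Invert each term: -5/(s + 1) ↔ -5e^(-t); -2/(s + 1)^2 ↔ -2t·e^(-t); -3/(s - 2) ↔ -3e^(2t).

-2*t*exp(-t) - 3*exp(2*t) - 5*exp(-t)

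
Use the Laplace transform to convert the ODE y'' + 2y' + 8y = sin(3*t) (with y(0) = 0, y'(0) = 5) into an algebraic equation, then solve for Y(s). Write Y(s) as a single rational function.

Y(s) = (5*s^2 + 48)/(s^4 + 2*s^3 + 17*s^2 + 18*s + 72)

Take the Laplace transform of both sides.
With L{y''} = s^2 Y - s·y(0) - y'(0) and L{y'} = sY - y(0), with y(0) = 0, y'(0) = 5: the LHS transforms to (s^2 + 2*s + 8)Y - (5).
The right side is L{sin(3*t)} = 3/(s^2 + 9).
So (s^2 + 2*s + 8)Y = 3/(s^2 + 9) + (5).
Divide through and combine into a single rational function.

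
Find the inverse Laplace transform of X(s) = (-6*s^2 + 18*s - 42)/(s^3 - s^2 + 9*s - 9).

Factor the denominator: s^3 - s^2 + 9*s - 9 = (s - 1)*(s^2 + 9).
Partial fraction decomposition gives [-3/(s - 1)] + [-3*s/(s^2 + 9)] + [15/(s^2 + 9)].
Invert each term: -3/(s - 1) ↔ -3e^(t); -3·s/(s^2 + 9) ↔ -3cos(3t); 5·3/(s^2 + 9) ↔ 5sin(3t).

-3*exp(t) + 5*sin(3*t) - 3*cos(3*t)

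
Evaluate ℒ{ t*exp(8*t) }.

(s - 8)^(-2)

L{e^(8t)} = 1/(s - 8).
Then apply L{t·g(t)} = -d/ds[G(s)] with G(s) = 1/(s - 8):
differentiating 1 time and applying the sign gives (s - 8)^(-2).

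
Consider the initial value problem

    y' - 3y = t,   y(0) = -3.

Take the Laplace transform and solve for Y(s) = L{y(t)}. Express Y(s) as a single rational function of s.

Laplace-transform each side.
With L{y'} = sY - y(0) = sY - (-3): the LHS transforms to (s - 3)Y - (-3).
The right side is L{t} = s^(-2).
So (s - 3)Y = s^(-2) + (-3).
Divide through and combine into a single rational function.

Y(s) = (-3*s^2 + 1)/(s^3 - 3*s^2)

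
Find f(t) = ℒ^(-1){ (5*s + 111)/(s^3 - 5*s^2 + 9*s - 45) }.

f(t) = 4*exp(5*t) - 5*sin(3*t) - 4*cos(3*t)

Factor the denominator: s^3 - 5*s^2 + 9*s - 45 = (s - 5)*(s^2 + 9).
Partial fraction decomposition gives [4/(s - 5)] + [-4*s/(s^2 + 9)] + [-15/(s^2 + 9)].
Invert each term: 4/(s - 5) ↔ 4e^(5t); -4·s/(s^2 + 9) ↔ -4cos(3t); -5·3/(s^2 + 9) ↔ -5sin(3t).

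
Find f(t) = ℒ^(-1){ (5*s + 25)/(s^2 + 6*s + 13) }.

f(t) = 5*exp(-3*t)*sin(2*t) + 5*exp(-3*t)*cos(2*t)

Complete the square in the denominator: s^2 + 6*s + 13 = (s + 3)^2 + 2^2.
Split the numerator to match: 5*s + 25 = 5·(s + 3) + 5·2.
Invert each term: 5·(s + 3)/((s + 3)^2 + 4) ↔ 5e^(-3t)cos(2t); 5·2/((s + 3)^2 + 4) ↔ 5e^(-3t)sin(2t).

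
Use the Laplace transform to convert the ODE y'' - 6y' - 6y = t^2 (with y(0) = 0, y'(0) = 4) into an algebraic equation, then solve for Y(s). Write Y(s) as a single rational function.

Y(s) = (4*s^3 + 2)/(s^5 - 6*s^4 - 6*s^3)

Laplace-transform each side.
The derivative rules (L{y''} = s^2 Y - s·y(0) - y'(0) and L{y'} = sY - y(0), with y(0) = 0, y'(0) = 4) turn the left side into (s^2 - 6*s - 6)Y - (4).
The right side is L{t^2} = 2/s^3.
So (s^2 - 6*s - 6)Y = 2/s^3 + (4).
Divide through and combine into a single rational function.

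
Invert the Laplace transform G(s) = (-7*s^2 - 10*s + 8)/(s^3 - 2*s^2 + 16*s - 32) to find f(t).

Factor the denominator: s^3 - 2*s^2 + 16*s - 32 = (s - 2)*(s^2 + 16).
Partial fraction decomposition gives [-2/(s - 2)] + [-5*s/(s^2 + 16)] + [-20/(s^2 + 16)].
Invert each term: -2/(s - 2) ↔ -2e^(2t); -5·s/(s^2 + 16) ↔ -5cos(4t); -5·4/(s^2 + 16) ↔ -5sin(4t).

f(t) = -2*exp(2*t) - 5*sin(4*t) - 5*cos(4*t)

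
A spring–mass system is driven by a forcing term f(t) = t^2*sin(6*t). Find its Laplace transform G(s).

G(s) = 36*(s^2 - 12)/(s^2 + 36)^3

L{sin(6t)} = 6/(s^2 + 36).
Then apply L{t^2·g(t)} = (-1)^2 d^2/ds^2[H(s)] with H(s) = 6/(s^2 + 36):
differentiating 2 times and applying the sign gives 36*(s^2 - 12)/(s^2 + 36)^3.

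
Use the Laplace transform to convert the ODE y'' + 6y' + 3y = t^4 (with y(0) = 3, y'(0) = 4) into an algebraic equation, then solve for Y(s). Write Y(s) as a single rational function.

Y(s) = (3*s^6 + 22*s^5 + 24)/(s^7 + 6*s^6 + 3*s^5)

Transform both sides with L{·}.
Using L{y''} = s^2 Y - s·y(0) - y'(0) and L{y'} = sY - y(0), with y(0) = 3, y'(0) = 4, the left side becomes (s^2 + 6*s + 3)Y - (3*s + 22).
The right side is L{t^4} = 24/s^5.
So (s^2 + 6*s + 3)Y = 24/s^5 + (3*s + 22).
Solve for Y(s) and write it as one ratio of polynomials.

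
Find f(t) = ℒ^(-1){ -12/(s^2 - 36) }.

Since L{sinh(6t)} = 6/(s^2 - 36), the inverse is sinh(6*t), scaled by -2.

f(t) = -2*sinh(6*t)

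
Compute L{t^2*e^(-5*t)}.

2/(s + 5)^3

L{t^2} = 2!/s^3 = 2/s^3.
By the first shifting theorem, multiplying by e^(-5t) replaces s with s + 5.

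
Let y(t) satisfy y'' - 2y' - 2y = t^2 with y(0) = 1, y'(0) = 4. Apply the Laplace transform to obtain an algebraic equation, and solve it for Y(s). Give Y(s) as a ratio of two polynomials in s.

Apply the Laplace transform to the equation.
The derivative rules (L{y''} = s^2 Y - s·y(0) - y'(0) and L{y'} = sY - y(0), with y(0) = 1, y'(0) = 4) turn the left side into (s^2 - 2*s - 2)Y - (s + 2).
The right side is L{t^2} = 2/s^3.
So (s^2 - 2*s - 2)Y = 2/s^3 + (s + 2).
Divide through and combine into a single rational function.

Y(s) = (s^4 + 2*s^3 + 2)/(s^5 - 2*s^4 - 2*s^3)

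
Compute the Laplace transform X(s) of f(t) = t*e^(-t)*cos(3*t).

L{cos(3t)} = s/(s^2 + 9).
Multiplying by e^(-t) shifts s → s + 1, so L{e^(-t)*cos(3*t)} = (s + 1)/((s + 1)^2 + 9).
Then apply L{t·g(t)} = -d/ds[G(s)] with G(s) = (s + 1)/((s + 1)^2 + 9):
differentiating 1 time and applying the sign gives (s - 2)*(s + 4)/(s^2 + 2*s + 10)^2.

X(s) = (s - 2)*(s + 4)/(s^2 + 2*s + 10)^2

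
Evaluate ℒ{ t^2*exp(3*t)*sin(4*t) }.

8*(3*s^2 - 18*s + 11)/(s^2 - 6*s + 25)^3

L{sin(4t)} = 4/(s^2 + 16).
Multiplying by e^(3t) shifts s → s - 3, so L{exp(3*t)*sin(4*t)} = 4/((s - 3)^2 + 16).
Then apply L{t^2·g(t)} = (-1)^2 d^2/ds^2[G(s)] with G(s) = 4/((s - 3)^2 + 16):
differentiating 2 times and applying the sign gives 8*(3*s^2 - 18*s + 11)/(s^2 - 6*s + 25)^3.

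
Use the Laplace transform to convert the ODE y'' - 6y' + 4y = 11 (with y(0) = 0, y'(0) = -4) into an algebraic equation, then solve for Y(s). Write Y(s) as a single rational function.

Take the Laplace transform of both sides.
With L{y''} = s^2 Y - s·y(0) - y'(0) and L{y'} = sY - y(0), with y(0) = 0, y'(0) = -4: the LHS transforms to (s^2 - 6*s + 4)Y - (-4).
The right side is L{11} = 11/s.
So (s^2 - 6*s + 4)Y = 11/s + (-4).
Isolate Y and clear denominators.

Y(s) = (-4*s + 11)/(s^3 - 6*s^2 + 4*s)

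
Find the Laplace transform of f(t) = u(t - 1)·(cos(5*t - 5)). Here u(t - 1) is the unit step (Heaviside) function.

s*exp(-s)/(s^2 + 25)

By the second shifting theorem, L{u(t - c)·g(t - c)} = e^(-cs)·H(s) with c = 1 and H(s) = L{g(t)}.
L{cos(5t)} = s/(s^2 + 25).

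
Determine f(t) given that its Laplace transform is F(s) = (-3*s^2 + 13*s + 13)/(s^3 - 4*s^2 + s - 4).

f(t) = exp(4*t) - 3*sin(t) - 4*cos(t)

Factor the denominator: s^3 - 4*s^2 + s - 4 = (s - 4)*(s^2 + 1).
Partial fraction decomposition gives [1/(s - 4)] + [-4*s/(s^2 + 1)] + [-3/(s^2 + 1)].
Invert each term: 1/(s - 4) ↔ e^(4t); -4·s/(s^2 + 1) ↔ -4cos(t); -3·1/(s^2 + 1) ↔ -3sin(t).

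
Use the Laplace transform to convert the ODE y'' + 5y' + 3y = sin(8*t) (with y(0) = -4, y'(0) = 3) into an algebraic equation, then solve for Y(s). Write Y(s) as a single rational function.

Laplace-transform each side.
The derivative rules (L{y''} = s^2 Y - s·y(0) - y'(0) and L{y'} = sY - y(0), with y(0) = -4, y'(0) = 3) turn the left side into (s^2 + 5*s + 3)Y - (-4*s - 17).
The right side is L{sin(8*t)} = 8/(s^2 + 64).
So (s^2 + 5*s + 3)Y = 8/(s^2 + 64) + (-4*s - 17).
Solve for Y(s) and write it as one ratio of polynomials.

Y(s) = (-4*s^3 - 17*s^2 - 256*s - 1080)/(s^4 + 5*s^3 + 67*s^2 + 320*s + 192)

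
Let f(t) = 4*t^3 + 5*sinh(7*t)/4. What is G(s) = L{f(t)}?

The transform is linear, so treat each term independently.
(4)·[L{t^3} = 3!/s^4 = 6/s^4]; (5/4)·[L{sinh(7t)} = 7/(s^2 - 49)].

G(s) = 35/(4*(s^2 - 49)) + 24/s^4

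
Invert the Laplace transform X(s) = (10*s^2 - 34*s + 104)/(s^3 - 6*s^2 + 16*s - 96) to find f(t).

Factor the denominator: s^3 - 6*s^2 + 16*s - 96 = (s - 6)*(s^2 + 16).
Partial fraction decomposition gives [5/(s - 6)] + [5*s/(s^2 + 16)] + [-4/(s^2 + 16)].
Invert each term: 5/(s - 6) ↔ 5e^(6t); 5·s/(s^2 + 16) ↔ 5cos(4t); -1·4/(s^2 + 16) ↔ -sin(4t).

f(t) = 5*exp(6*t) - sin(4*t) + 5*cos(4*t)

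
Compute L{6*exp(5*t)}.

L{6} = 6/s.
By the first shifting theorem, multiplying by e^(5t) replaces s with s - 5.

6/(s - 5)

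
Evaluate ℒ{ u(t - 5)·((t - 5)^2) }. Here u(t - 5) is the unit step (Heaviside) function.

2*exp(-5*s)/s^3

By the second shifting theorem, L{u(t - c)·g(t - c)} = e^(-cs)·H(s) with c = 5 and H(s) = L{g(t)}.
L{t^2} = 2!/s^3 = 2/s^3.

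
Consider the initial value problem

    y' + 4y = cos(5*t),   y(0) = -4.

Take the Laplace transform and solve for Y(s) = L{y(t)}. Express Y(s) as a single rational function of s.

Y(s) = (-4*s^2 + s - 100)/(s^3 + 4*s^2 + 25*s + 100)

Laplace-transform each side.
With L{y'} = sY - y(0) = sY - (-4): the LHS transforms to (s + 4)Y - (-4).
The right side is L{cos(5*t)} = s/(s^2 + 25).
So (s + 4)Y = s/(s^2 + 25) + (-4).
Divide through and combine into a single rational function.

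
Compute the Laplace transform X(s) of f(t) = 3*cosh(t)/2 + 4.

X(s) = 3*s/(2*(s^2 - 1)) + 4/s

Apply the Laplace transform termwise.
(3/2)·[L{cosh(t)} = s/(s^2 - 1)]; L{4} = 4/s.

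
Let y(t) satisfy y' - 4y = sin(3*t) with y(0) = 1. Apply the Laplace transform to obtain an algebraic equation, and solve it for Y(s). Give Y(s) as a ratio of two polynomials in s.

Laplace-transform each side.
The derivative rules (L{y'} = sY - y(0) = sY - 1) turn the left side into (s - 4)Y - (1).
The right side is L{sin(3*t)} = 3/(s^2 + 9).
So (s - 4)Y = 3/(s^2 + 9) + (1).
Isolate Y and clear denominators.

Y(s) = (s^2 + 12)/(s^3 - 4*s^2 + 9*s - 36)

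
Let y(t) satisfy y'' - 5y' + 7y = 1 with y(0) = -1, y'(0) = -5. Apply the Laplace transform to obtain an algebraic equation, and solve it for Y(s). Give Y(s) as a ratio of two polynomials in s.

Transform both sides with L{·}.
With L{y''} = s^2 Y - s·y(0) - y'(0) and L{y'} = sY - y(0), with y(0) = -1, y'(0) = -5: the LHS transforms to (s^2 - 5*s + 7)Y - (-s).
The right side is L{1} = 1/s.
So (s^2 - 5*s + 7)Y = 1/s + (-s).
Solve for Y(s) and write it as one ratio of polynomials.

Y(s) = (-s^2 + 1)/(s^3 - 5*s^2 + 7*s)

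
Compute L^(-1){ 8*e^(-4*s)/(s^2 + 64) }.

Heaviside(t - 4)*(sin(8*t - 32))

The factor e^(-4s) signals a time shift by c = 4 (second shifting theorem).
L{sin(8t)} = 8/(s^2 + 64), so L^-1{8/(s^2 + 64)} = sin(8*t).
Hence the inverse is u(t - 4) times that function evaluated at t - 4.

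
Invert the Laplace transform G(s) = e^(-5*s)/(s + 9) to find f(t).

The factor e^(-5s) signals a time shift by c = 5 (second shifting theorem).
L{e^(-9t)} = 1/(s + 9), so L^-1{1/(s + 9)} = e^(-9*t).
Hence the inverse is u(t - 5) times that function evaluated at t - 5.

f(t) = Heaviside(t - 5)*(exp(-9*t + 45))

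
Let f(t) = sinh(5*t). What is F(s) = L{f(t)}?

F(s) = 5/(s^2 - 25)

L{sinh(5t)} = 5/(s^2 - 25).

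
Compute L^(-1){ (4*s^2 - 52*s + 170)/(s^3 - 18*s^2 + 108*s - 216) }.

t^2*exp(6*t) - 4*t*exp(6*t) + 4*exp(6*t)

Factor the denominator: s^3 - 18*s^2 + 108*s - 216 = (s - 6)^3.
Partial fraction decomposition gives [4/(s - 6)] + [-4/(s - 6)^2] + [2/(s - 6)^3].
Invert each term: 4/(s - 6) ↔ 4e^(6t); -4/(s - 6)^2 ↔ -4t·e^(6t); 2/(s - 6)^3 ↔ (1)t^2·e^(6t).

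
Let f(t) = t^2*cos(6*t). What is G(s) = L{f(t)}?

L{cos(6t)} = s/(s^2 + 36).
Then apply L{t^2·g(t)} = (-1)^2 d^2/ds^2[H(s)] with H(s) = s/(s^2 + 36):
differentiating 2 times and applying the sign gives 2*s*(s^2 - 108)/(s^2 + 36)^3.

G(s) = 2*s*(s^2 - 108)/(s^2 + 36)^3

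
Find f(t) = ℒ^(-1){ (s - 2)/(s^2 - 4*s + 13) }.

f(t) = exp(2*t)*cos(3*t)

Rewrite the denominator: s^2 - 4*s + 13 = (s - 2)^2 + 9.
The form in (s - 2) signals a first-shifting-theorem factor e^(2t).
Since L{cos(3t)} = s/(s^2 + 9), the inverse is e^(2*t)*cos(3*t).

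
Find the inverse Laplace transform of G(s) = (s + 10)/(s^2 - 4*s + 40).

2*exp(2*t)*sin(6*t) + exp(2*t)*cos(6*t)

Complete the square in the denominator: s^2 - 4*s + 40 = (s - 2)^2 + 6^2.
Split the numerator to match: s + 10 = 1·(s - 2) + 2·6.
Invert each term: 1·(s - 2)/((s - 2)^2 + 36) ↔ e^(2t)cos(6t); 2·6/((s - 2)^2 + 36) ↔ 2e^(2t)sin(6t).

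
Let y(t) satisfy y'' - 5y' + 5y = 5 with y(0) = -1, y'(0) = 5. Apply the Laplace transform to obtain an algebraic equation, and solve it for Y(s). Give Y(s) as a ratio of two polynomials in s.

Y(s) = (-s^2 + 10*s + 5)/(s^3 - 5*s^2 + 5*s)

Apply the Laplace transform to the equation.
The derivative rules (L{y''} = s^2 Y - s·y(0) - y'(0) and L{y'} = sY - y(0), with y(0) = -1, y'(0) = 5) turn the left side into (s^2 - 5*s + 5)Y - (-s + 10).
The right side is L{5} = 5/s.
So (s^2 - 5*s + 5)Y = 5/s + (-s + 10).
Isolate Y and clear denominators.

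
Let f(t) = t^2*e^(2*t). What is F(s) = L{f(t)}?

F(s) = 2/(s - 2)^3

L{e^(2t)} = 1/(s - 2).
Then apply L{t^2·g(t)} = (-1)^2 d^2/ds^2[G(s)] with G(s) = 1/(s - 2):
differentiating 2 times and applying the sign gives 2/(s - 2)^3.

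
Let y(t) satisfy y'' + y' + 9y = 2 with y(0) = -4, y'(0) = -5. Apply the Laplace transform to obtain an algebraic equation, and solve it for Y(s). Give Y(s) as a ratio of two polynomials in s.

Y(s) = (-4*s^2 - 9*s + 2)/(s^3 + s^2 + 9*s)

Laplace-transform each side.
The derivative rules (L{y''} = s^2 Y - s·y(0) - y'(0) and L{y'} = sY - y(0), with y(0) = -4, y'(0) = -5) turn the left side into (s^2 + s + 9)Y - (-4*s - 9).
The right side is L{2} = 2/s.
So (s^2 + s + 9)Y = 2/s + (-4*s - 9).
Isolate Y and clear denominators.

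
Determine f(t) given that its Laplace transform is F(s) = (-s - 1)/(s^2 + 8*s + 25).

Complete the square in the denominator: s^2 + 8*s + 25 = (s + 4)^2 + 3^2.
Split the numerator to match: -s - 1 = -1·(s + 4) + 1·3.
Invert each term: -1·(s + 4)/((s + 4)^2 + 9) ↔ -e^(-4t)cos(3t); 1·3/((s + 4)^2 + 9) ↔ e^(-4t)sin(3t).

f(t) = exp(-4*t)*sin(3*t) - exp(-4*t)*cos(3*t)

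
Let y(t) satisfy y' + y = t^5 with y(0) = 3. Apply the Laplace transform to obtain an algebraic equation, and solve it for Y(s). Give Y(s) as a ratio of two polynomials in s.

Transform both sides with L{·}.
The derivative rules (L{y'} = sY - y(0) = sY - 3) turn the left side into (s + 1)Y - (3).
The right side is L{t^5} = 120/s^6.
So (s + 1)Y = 120/s^6 + (3).
Isolate Y and clear denominators.

Y(s) = (3*s^6 + 120)/(s^7 + s^6)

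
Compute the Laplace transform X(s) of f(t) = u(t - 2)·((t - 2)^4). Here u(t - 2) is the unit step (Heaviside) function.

X(s) = 24*exp(-2*s)/s^5

By the second shifting theorem, L{u(t - c)·g(t - c)} = e^(-cs)·G(s) with c = 2 and G(s) = L{g(t)}.
L{t^4} = 4!/s^5 = 24/s^5.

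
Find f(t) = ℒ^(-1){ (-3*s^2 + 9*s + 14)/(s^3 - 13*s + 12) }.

f(t) = exp(3*t) - 2*exp(t) - 2*exp(-4*t)

Factor the denominator: s^3 - 13*s + 12 = (s - 3)*(s - 1)*(s + 4).
Partial fraction decomposition gives [-2/(s - 1)] + [-2/(s + 4)] + [1/(s - 3)].
Invert each term: -2/(s - 1) ↔ -2e^(t); -2/(s + 4) ↔ -2e^(-4t); 1/(s - 3) ↔ e^(3t).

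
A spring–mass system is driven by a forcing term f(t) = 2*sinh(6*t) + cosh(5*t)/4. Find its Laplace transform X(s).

By linearity of the Laplace transform, transform each term separately.
(2)·[L{sinh(6t)} = 6/(s^2 - 36)]; (1/4)·[L{cosh(5t)} = s/(s^2 - 25)].

X(s) = s/(4*(s^2 - 25)) + 12/(s^2 - 36)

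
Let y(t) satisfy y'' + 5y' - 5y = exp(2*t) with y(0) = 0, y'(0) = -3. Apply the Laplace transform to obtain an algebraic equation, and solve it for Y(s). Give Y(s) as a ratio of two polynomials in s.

Y(s) = (-3*s + 7)/(s^3 + 3*s^2 - 15*s + 10)

Transform both sides with L{·}.
With L{y''} = s^2 Y - s·y(0) - y'(0) and L{y'} = sY - y(0), with y(0) = 0, y'(0) = -3: the LHS transforms to (s^2 + 5*s - 5)Y - (-3).
The right side is L{exp(2*t)} = 1/(s - 2).
So (s^2 + 5*s - 5)Y = 1/(s - 2) + (-3).
Divide through and combine into a single rational function.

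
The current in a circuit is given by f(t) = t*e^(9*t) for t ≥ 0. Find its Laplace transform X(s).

X(s) = (s - 9)^(-2)

L{e^(9t)} = 1/(s - 9).
Then apply L{t·g(t)} = -d/ds[G(s)] with G(s) = 1/(s - 9):
differentiating 1 time and applying the sign gives (s - 9)^(-2).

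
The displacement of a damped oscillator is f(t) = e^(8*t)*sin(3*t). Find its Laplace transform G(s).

L{sin(3t)} = 3/(s^2 + 9).
By the first shifting theorem, multiplying by e^(8t) replaces s with s - 8.

G(s) = 3/((s - 8)^2 + 9)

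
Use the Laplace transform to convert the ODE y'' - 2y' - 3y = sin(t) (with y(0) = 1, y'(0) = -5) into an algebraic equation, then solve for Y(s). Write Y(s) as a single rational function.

Y(s) = (s^3 - 7*s^2 + s - 6)/(s^4 - 2*s^3 - 2*s^2 - 2*s - 3)

Take the Laplace transform of both sides.
The derivative rules (L{y''} = s^2 Y - s·y(0) - y'(0) and L{y'} = sY - y(0), with y(0) = 1, y'(0) = -5) turn the left side into (s^2 - 2*s - 3)Y - (s - 7).
The right side is L{sin(t)} = 1/(s^2 + 1).
So (s^2 - 2*s - 3)Y = 1/(s^2 + 1) + (s - 7).
Divide through and combine into a single rational function.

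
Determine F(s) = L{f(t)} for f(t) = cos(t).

F(s) = s/(s^2 + 1)

L{cos(t)} = s/(s^2 + 1).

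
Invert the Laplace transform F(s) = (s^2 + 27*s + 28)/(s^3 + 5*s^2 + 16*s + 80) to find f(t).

f(t) = 3*sin(4*t) + 3*cos(4*t) - 2*exp(-5*t)

Factor the denominator: s^3 + 5*s^2 + 16*s + 80 = (s + 5)*(s^2 + 16).
Partial fraction decomposition gives [-2/(s + 5)] + [3*s/(s^2 + 16)] + [12/(s^2 + 16)].
Invert each term: -2/(s + 5) ↔ -2e^(-5t); 3·s/(s^2 + 16) ↔ 3cos(4t); 3·4/(s^2 + 16) ↔ 3sin(4t).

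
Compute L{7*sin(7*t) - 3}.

49/(s^2 + 49) - 3/s

Apply the Laplace transform termwise.
(7)·[L{sin(7t)} = 7/(s^2 + 49)]; L{-3} = -3/s.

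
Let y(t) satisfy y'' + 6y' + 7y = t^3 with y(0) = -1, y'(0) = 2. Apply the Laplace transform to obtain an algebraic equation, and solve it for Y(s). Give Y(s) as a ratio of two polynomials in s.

Take the Laplace transform of both sides.
Using L{y''} = s^2 Y - s·y(0) - y'(0) and L{y'} = sY - y(0), with y(0) = -1, y'(0) = 2, the left side becomes (s^2 + 6*s + 7)Y - (-s - 4).
The right side is L{t^3} = 6/s^4.
So (s^2 + 6*s + 7)Y = 6/s^4 + (-s - 4).
Divide through and combine into a single rational function.

Y(s) = (-s^5 - 4*s^4 + 6)/(s^6 + 6*s^5 + 7*s^4)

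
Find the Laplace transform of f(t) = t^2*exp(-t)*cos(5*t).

L{cos(5t)} = s/(s^2 + 25).
Multiplying by e^(-t) shifts s → s + 1, so L{exp(-t)*cos(5*t)} = (s + 1)/((s + 1)^2 + 25).
Then apply L{t^2·g(t)} = (-1)^2 d^2/ds^2[H(s)] with H(s) = (s + 1)/((s + 1)^2 + 25):
differentiating 2 times and applying the sign gives 2*(s + 1)*(s^2 + 2*s - 74)/(s^2 + 2*s + 26)^3.

2*(s + 1)*(s^2 + 2*s - 74)/(s^2 + 2*s + 26)^3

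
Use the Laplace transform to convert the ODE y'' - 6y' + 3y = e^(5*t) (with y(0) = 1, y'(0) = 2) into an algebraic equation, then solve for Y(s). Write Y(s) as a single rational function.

Y(s) = (s^2 - 9*s + 21)/(s^3 - 11*s^2 + 33*s - 15)

Apply the Laplace transform to the equation.
The derivative rules (L{y''} = s^2 Y - s·y(0) - y'(0) and L{y'} = sY - y(0), with y(0) = 1, y'(0) = 2) turn the left side into (s^2 - 6*s + 3)Y - (s - 4).
The right side is L{e^(5*t)} = 1/(s - 5).
So (s^2 - 6*s + 3)Y = 1/(s - 5) + (s - 4).
Divide through and combine into a single rational function.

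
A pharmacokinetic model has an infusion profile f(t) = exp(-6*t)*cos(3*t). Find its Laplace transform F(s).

L{cos(3t)} = s/(s^2 + 9).
By the first shifting theorem, multiplying by e^(-6t) replaces s with s + 6.

F(s) = (s + 6)/((s + 6)^2 + 9)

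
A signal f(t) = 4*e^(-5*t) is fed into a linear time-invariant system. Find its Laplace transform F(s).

F(s) = 4/(s + 5)

L{4} = 4/s.
By the first shifting theorem, multiplying by e^(-5t) replaces s with s + 5.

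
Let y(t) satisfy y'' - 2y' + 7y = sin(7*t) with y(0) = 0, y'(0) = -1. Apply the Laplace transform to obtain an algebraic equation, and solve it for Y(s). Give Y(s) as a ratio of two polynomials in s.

Y(s) = (-s^2 - 42)/(s^4 - 2*s^3 + 56*s^2 - 98*s + 343)

Take the Laplace transform of both sides.
With L{y''} = s^2 Y - s·y(0) - y'(0) and L{y'} = sY - y(0), with y(0) = 0, y'(0) = -1: the LHS transforms to (s^2 - 2*s + 7)Y - (-1).
The right side is L{sin(7*t)} = 7/(s^2 + 49).
So (s^2 - 2*s + 7)Y = 7/(s^2 + 49) + (-1).
Isolate Y and clear denominators.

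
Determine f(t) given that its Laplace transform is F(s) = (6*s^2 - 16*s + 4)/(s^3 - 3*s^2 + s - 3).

f(t) = exp(3*t) - sin(t) + 5*cos(t)

Factor the denominator: s^3 - 3*s^2 + s - 3 = (s - 3)*(s^2 + 1).
Partial fraction decomposition gives [1/(s - 3)] + [5*s/(s^2 + 1)] + [-1/(s^2 + 1)].
Invert each term: 1/(s - 3) ↔ e^(3t); 5·s/(s^2 + 1) ↔ 5cos(t); -1·1/(s^2 + 1) ↔ -sin(t).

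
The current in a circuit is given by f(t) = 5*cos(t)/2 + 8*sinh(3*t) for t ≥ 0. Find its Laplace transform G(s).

By linearity of the Laplace transform, transform each term separately.
(5/2)·[L{cos(t)} = s/(s^2 + 1)]; (8)·[L{sinh(3t)} = 3/(s^2 - 9)].

G(s) = 5*s/(2*(s^2 + 1)) + 24/(s^2 - 9)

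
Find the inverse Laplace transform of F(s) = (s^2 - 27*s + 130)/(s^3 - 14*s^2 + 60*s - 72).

Factor the denominator: s^3 - 14*s^2 + 60*s - 72 = (s - 6)^2*(s - 2).
Partial fraction decomposition gives [-4/(s - 6)] + [(s - 6)^(-2)] + [5/(s - 2)].
Invert each term: -4/(s - 6) ↔ -4e^(6t); 1/(s - 6)^2 ↔ t·e^(6t); 5/(s - 2) ↔ 5e^(2t).

t*exp(6*t) - 4*exp(6*t) + 5*exp(2*t)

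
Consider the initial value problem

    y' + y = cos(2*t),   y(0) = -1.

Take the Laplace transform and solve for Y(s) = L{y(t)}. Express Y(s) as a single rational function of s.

Transform both sides with L{·}.
The derivative rules (L{y'} = sY - y(0) = sY - (-1)) turn the left side into (s + 1)Y - (-1).
The right side is L{cos(2*t)} = s/(s^2 + 4).
So (s + 1)Y = s/(s^2 + 4) + (-1).
Solve for Y(s) and write it as one ratio of polynomials.

Y(s) = (-s^2 + s - 4)/(s^3 + s^2 + 4*s + 4)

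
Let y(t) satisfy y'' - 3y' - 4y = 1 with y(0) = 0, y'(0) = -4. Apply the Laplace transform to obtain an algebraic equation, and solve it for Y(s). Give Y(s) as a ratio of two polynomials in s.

Laplace-transform each side.
The derivative rules (L{y''} = s^2 Y - s·y(0) - y'(0) and L{y'} = sY - y(0), with y(0) = 0, y'(0) = -4) turn the left side into (s^2 - 3*s - 4)Y - (-4).
The right side is L{1} = 1/s.
So (s^2 - 3*s - 4)Y = 1/s + (-4).
Isolate Y and clear denominators.

Y(s) = (-4*s + 1)/(s^3 - 3*s^2 - 4*s)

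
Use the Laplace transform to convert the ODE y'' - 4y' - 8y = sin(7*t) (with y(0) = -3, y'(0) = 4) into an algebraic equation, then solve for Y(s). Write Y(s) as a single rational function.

Y(s) = (-3*s^3 + 16*s^2 - 147*s + 791)/(s^4 - 4*s^3 + 41*s^2 - 196*s - 392)

Apply the Laplace transform to the equation.
With L{y''} = s^2 Y - s·y(0) - y'(0) and L{y'} = sY - y(0), with y(0) = -3, y'(0) = 4: the LHS transforms to (s^2 - 4*s - 8)Y - (-3*s + 16).
The right side is L{sin(7*t)} = 7/(s^2 + 49).
So (s^2 - 4*s - 8)Y = 7/(s^2 + 49) + (-3*s + 16).
Solve for Y(s) and write it as one ratio of polynomials.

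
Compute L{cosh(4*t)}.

s/(s^2 - 16)

L{cosh(4t)} = s/(s^2 - 16).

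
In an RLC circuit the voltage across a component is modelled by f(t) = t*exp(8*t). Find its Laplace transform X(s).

L{e^(8t)} = 1/(s - 8).
Then apply L{t·g(t)} = -d/ds[G(s)] with G(s) = 1/(s - 8):
differentiating 1 time and applying the sign gives (s - 8)^(-2).

X(s) = (s - 8)^(-2)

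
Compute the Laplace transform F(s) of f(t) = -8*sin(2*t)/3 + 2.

The transform is linear, so treat each term independently.
(-8/3)·[L{sin(2t)} = 2/(s^2 + 4)]; L{2} = 2/s.

F(s) = -16/(3*(s^2 + 4)) + 2/s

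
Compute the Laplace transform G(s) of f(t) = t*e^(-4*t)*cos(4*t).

G(s) = s*(s + 8)/(s^2 + 8*s + 32)^2

L{cos(4t)} = s/(s^2 + 16).
Multiplying by e^(-4t) shifts s → s + 4, so L{e^(-4*t)*cos(4*t)} = (s + 4)/((s + 4)^2 + 16).
Then apply L{t·g(t)} = -d/ds[H(s)] with H(s) = (s + 4)/((s + 4)^2 + 16):
differentiating 1 time and applying the sign gives s*(s + 8)/(s^2 + 8*s + 32)^2.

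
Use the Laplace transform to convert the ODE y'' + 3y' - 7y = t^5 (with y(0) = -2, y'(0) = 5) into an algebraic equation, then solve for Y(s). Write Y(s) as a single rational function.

Transform both sides with L{·}.
The derivative rules (L{y''} = s^2 Y - s·y(0) - y'(0) and L{y'} = sY - y(0), with y(0) = -2, y'(0) = 5) turn the left side into (s^2 + 3*s - 7)Y - (-2*s - 1).
The right side is L{t^5} = 120/s^6.
So (s^2 + 3*s - 7)Y = 120/s^6 + (-2*s - 1).
Isolate Y and clear denominators.

Y(s) = (-2*s^7 - s^6 + 120)/(s^8 + 3*s^7 - 7*s^6)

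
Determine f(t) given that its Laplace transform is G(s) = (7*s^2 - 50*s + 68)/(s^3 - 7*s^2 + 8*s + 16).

f(t) = -4*t*exp(4*t) + 2*exp(4*t) + 5*exp(-t)

Factor the denominator: s^3 - 7*s^2 + 8*s + 16 = (s - 4)^2*(s + 1).
Partial fraction decomposition gives [2/(s - 4)] + [-4/(s - 4)^2] + [5/(s + 1)].
Invert each term: 2/(s - 4) ↔ 2e^(4t); -4/(s - 4)^2 ↔ -4t·e^(4t); 5/(s + 1) ↔ 5e^(-t).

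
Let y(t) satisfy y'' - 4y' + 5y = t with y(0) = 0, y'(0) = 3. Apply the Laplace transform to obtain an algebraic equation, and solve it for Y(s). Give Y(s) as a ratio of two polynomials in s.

Transform both sides with L{·}.
The derivative rules (L{y''} = s^2 Y - s·y(0) - y'(0) and L{y'} = sY - y(0), with y(0) = 0, y'(0) = 3) turn the left side into (s^2 - 4*s + 5)Y - (3).
The right side is L{t} = s^(-2).
So (s^2 - 4*s + 5)Y = s^(-2) + (3).
Isolate Y and clear denominators.

Y(s) = (3*s^2 + 1)/(s^4 - 4*s^3 + 5*s^2)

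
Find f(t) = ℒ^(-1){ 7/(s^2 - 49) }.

Since L{sinh(7t)} = 7/(s^2 - 49), the inverse is sinh(7*t).

f(t) = sinh(7*t)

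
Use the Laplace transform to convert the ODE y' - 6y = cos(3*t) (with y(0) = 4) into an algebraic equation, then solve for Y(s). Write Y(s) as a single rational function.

Y(s) = (4*s^2 + s + 36)/(s^3 - 6*s^2 + 9*s - 54)

Apply the Laplace transform to the equation.
Using L{y'} = sY - y(0) = sY - 4, the left side becomes (s - 6)Y - (4).
The right side is L{cos(3*t)} = s/(s^2 + 9).
So (s - 6)Y = s/(s^2 + 9) + (4).
Isolate Y and clear denominators.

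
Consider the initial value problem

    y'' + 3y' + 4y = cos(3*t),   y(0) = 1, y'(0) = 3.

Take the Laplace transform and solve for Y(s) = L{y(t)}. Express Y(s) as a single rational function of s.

Take the Laplace transform of both sides.
Using L{y''} = s^2 Y - s·y(0) - y'(0) and L{y'} = sY - y(0), with y(0) = 1, y'(0) = 3, the left side becomes (s^2 + 3*s + 4)Y - (s + 6).
The right side is L{cos(3*t)} = s/(s^2 + 9).
So (s^2 + 3*s + 4)Y = s/(s^2 + 9) + (s + 6).
Divide through and combine into a single rational function.

Y(s) = (s^3 + 6*s^2 + 10*s + 54)/(s^4 + 3*s^3 + 13*s^2 + 27*s + 36)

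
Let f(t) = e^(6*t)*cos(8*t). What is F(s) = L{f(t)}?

L{cos(8t)} = s/(s^2 + 64).
By the first shifting theorem, multiplying by e^(6t) replaces s with s - 6.

F(s) = (s - 6)/((s - 6)^2 + 64)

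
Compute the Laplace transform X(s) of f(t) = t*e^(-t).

X(s) = (s + 1)^(-2)

L{e^(-t)} = 1/(s + 1).
Then apply L{t·g(t)} = -d/ds[G(s)] with G(s) = 1/(s + 1):
differentiating 1 time and applying the sign gives (s + 1)^(-2).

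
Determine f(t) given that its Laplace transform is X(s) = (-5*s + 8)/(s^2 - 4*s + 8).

f(t) = -exp(2*t)*sin(2*t) - 5*exp(2*t)*cos(2*t)

Complete the square in the denominator: s^2 - 4*s + 8 = (s - 2)^2 + 2^2.
Split the numerator to match: -5*s + 8 = -5·(s - 2) - 1·2.
Invert each term: -5·(s - 2)/((s - 2)^2 + 4) ↔ -5e^(2t)cos(2t); -1·2/((s - 2)^2 + 4) ↔ -e^(2t)sin(2t).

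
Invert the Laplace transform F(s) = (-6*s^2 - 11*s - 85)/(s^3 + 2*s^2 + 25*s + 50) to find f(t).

f(t) = -sin(5*t) - 3*cos(5*t) - 3*exp(-2*t)

Factor the denominator: s^3 + 2*s^2 + 25*s + 50 = (s + 2)*(s^2 + 25).
Partial fraction decomposition gives [-3/(s + 2)] + [-3*s/(s^2 + 25)] + [-5/(s^2 + 25)].
Invert each term: -3/(s + 2) ↔ -3e^(-2t); -3·s/(s^2 + 25) ↔ -3cos(5t); -1·5/(s^2 + 25) ↔ -sin(5t).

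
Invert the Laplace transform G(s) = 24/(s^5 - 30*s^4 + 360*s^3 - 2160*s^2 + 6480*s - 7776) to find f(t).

Rewrite the denominator: s^5 - 30*s^4 + 360*s^3 - 2160*s^2 + 6480*s - 7776 = (s - 6)^5.
The form in (s - 6) signals a first-shifting-theorem factor e^(6t).
Since L{t^4} = 4!/s^5 = 24/s^5, the inverse is t^4*e^(6*t).

f(t) = t^4*exp(6*t)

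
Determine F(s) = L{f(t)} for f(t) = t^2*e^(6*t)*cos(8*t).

L{cos(8t)} = s/(s^2 + 64).
Multiplying by e^(6t) shifts s → s - 6, so L{e^(6*t)*cos(8*t)} = (s - 6)/((s - 6)^2 + 64).
Then apply L{t^2·g(t)} = (-1)^2 d^2/ds^2[G(s)] with G(s) = (s - 6)/((s - 6)^2 + 64):
differentiating 2 times and applying the sign gives 2*(s - 6)*(s^2 - 12*s - 156)/(s^2 - 12*s + 100)^3.

F(s) = 2*(s - 6)*(s^2 - 12*s - 156)/(s^2 - 12*s + 100)^3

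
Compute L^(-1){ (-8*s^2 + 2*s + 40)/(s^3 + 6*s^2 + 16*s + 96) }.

5*sin(4*t) - 3*cos(4*t) - 5*exp(-6*t)

Factor the denominator: s^3 + 6*s^2 + 16*s + 96 = (s + 6)*(s^2 + 16).
Partial fraction decomposition gives [-5/(s + 6)] + [-3*s/(s^2 + 16)] + [20/(s^2 + 16)].
Invert each term: -5/(s + 6) ↔ -5e^(-6t); -3·s/(s^2 + 16) ↔ -3cos(4t); 5·4/(s^2 + 16) ↔ 5sin(4t).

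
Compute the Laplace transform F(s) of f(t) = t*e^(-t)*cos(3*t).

F(s) = (s - 2)*(s + 4)/(s^2 + 2*s + 10)^2

L{cos(3t)} = s/(s^2 + 9).
Multiplying by e^(-t) shifts s → s + 1, so L{e^(-t)*cos(3*t)} = (s + 1)/((s + 1)^2 + 9).
Then apply L{t·g(t)} = -d/ds[G(s)] with G(s) = (s + 1)/((s + 1)^2 + 9):
differentiating 1 time and applying the sign gives (s - 2)*(s + 4)/(s^2 + 2*s + 10)^2.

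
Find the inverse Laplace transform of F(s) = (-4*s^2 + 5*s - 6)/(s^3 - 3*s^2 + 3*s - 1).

Factor the denominator: s^3 - 3*s^2 + 3*s - 1 = (s - 1)^3.
Partial fraction decomposition gives [-4/(s - 1)] + [-3/(s - 1)^2] + [-5/(s - 1)^3].
Invert each term: -4/(s - 1) ↔ -4e^(t); -3/(s - 1)^2 ↔ -3t·e^(t); -5/(s - 1)^3 ↔ (-5/2)t^2·e^(t).

-5*t^2*exp(t)/2 - 3*t*exp(t) - 4*exp(t)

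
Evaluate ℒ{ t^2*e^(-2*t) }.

L{e^(-2t)} = 1/(s + 2).
Then apply L{t^2·g(t)} = (-1)^2 d^2/ds^2[G(s)] with G(s) = 1/(s + 2):
differentiating 2 times and applying the sign gives 2/(s + 2)^3.

2/(s + 2)^3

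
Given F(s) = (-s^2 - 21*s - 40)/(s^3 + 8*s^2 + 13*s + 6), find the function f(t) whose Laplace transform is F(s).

Factor the denominator: s^3 + 8*s^2 + 13*s + 6 = (s + 1)^2*(s + 6).
Partial fraction decomposition gives [-3/(s + 1)] + [-4/(s + 1)^2] + [2/(s + 6)].
Invert each term: -3/(s + 1) ↔ -3e^(-t); -4/(s + 1)^2 ↔ -4t·e^(-t); 2/(s + 6) ↔ 2e^(-6t).

f(t) = -4*t*exp(-t) - 3*exp(-t) + 2*exp(-6*t)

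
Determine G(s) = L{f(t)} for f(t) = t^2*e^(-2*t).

G(s) = 2/(s + 2)^3

L{e^(-2t)} = 1/(s + 2).
Then apply L{t^2·g(t)} = (-1)^2 d^2/ds^2[H(s)] with H(s) = 1/(s + 2):
differentiating 2 times and applying the sign gives 2/(s + 2)^3.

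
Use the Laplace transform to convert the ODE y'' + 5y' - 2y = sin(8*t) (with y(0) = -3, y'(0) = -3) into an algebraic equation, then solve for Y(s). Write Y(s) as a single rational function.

Y(s) = (-3*s^3 - 18*s^2 - 192*s - 1144)/(s^4 + 5*s^3 + 62*s^2 + 320*s - 128)

Take the Laplace transform of both sides.
With L{y''} = s^2 Y - s·y(0) - y'(0) and L{y'} = sY - y(0), with y(0) = -3, y'(0) = -3: the LHS transforms to (s^2 + 5*s - 2)Y - (-3*s - 18).
The right side is L{sin(8*t)} = 8/(s^2 + 64).
So (s^2 + 5*s - 2)Y = 8/(s^2 + 64) + (-3*s - 18).
Solve for Y(s) and write it as one ratio of polynomials.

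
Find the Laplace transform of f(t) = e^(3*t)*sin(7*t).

7/((s - 3)^2 + 49)

L{sin(7t)} = 7/(s^2 + 49).
By the first shifting theorem, multiplying by e^(3t) replaces s with s - 3.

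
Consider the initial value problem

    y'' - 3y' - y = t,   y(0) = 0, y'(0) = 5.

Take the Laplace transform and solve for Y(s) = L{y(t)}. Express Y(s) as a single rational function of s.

Laplace-transform each side.
With L{y''} = s^2 Y - s·y(0) - y'(0) and L{y'} = sY - y(0), with y(0) = 0, y'(0) = 5: the LHS transforms to (s^2 - 3*s - 1)Y - (5).
The right side is L{t} = s^(-2).
So (s^2 - 3*s - 1)Y = s^(-2) + (5).
Divide through and combine into a single rational function.

Y(s) = (5*s^2 + 1)/(s^4 - 3*s^3 - s^2)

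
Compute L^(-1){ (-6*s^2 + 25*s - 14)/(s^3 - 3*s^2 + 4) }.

4*t*exp(2*t) - exp(2*t) - 5*exp(-t)

Factor the denominator: s^3 - 3*s^2 + 4 = (s - 2)^2*(s + 1).
Partial fraction decomposition gives [-1/(s - 2)] + [4/(s - 2)^2] + [-5/(s + 1)].
Invert each term: -1/(s - 2) ↔ -e^(2t); 4/(s - 2)^2 ↔ 4t·e^(2t); -5/(s + 1) ↔ -5e^(-t).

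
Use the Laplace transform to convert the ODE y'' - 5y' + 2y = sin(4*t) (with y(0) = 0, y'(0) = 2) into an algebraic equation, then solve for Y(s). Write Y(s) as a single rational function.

Take the Laplace transform of both sides.
Using L{y''} = s^2 Y - s·y(0) - y'(0) and L{y'} = sY - y(0), with y(0) = 0, y'(0) = 2, the left side becomes (s^2 - 5*s + 2)Y - (2).
The right side is L{sin(4*t)} = 4/(s^2 + 16).
So (s^2 - 5*s + 2)Y = 4/(s^2 + 16) + (2).
Solve for Y(s) and write it as one ratio of polynomials.

Y(s) = (2*s^2 + 36)/(s^4 - 5*s^3 + 18*s^2 - 80*s + 32)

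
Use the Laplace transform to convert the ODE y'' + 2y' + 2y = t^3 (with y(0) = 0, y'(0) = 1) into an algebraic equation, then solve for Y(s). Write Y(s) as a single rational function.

Y(s) = (s^4 + 6)/(s^6 + 2*s^5 + 2*s^4)

Laplace-transform each side.
With L{y''} = s^2 Y - s·y(0) - y'(0) and L{y'} = sY - y(0), with y(0) = 0, y'(0) = 1: the LHS transforms to (s^2 + 2*s + 2)Y - (1).
The right side is L{t^3} = 6/s^4.
So (s^2 + 2*s + 2)Y = 6/s^4 + (1).
Divide through and combine into a single rational function.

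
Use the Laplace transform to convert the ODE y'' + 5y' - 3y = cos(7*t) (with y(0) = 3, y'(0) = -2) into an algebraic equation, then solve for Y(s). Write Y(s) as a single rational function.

Apply the Laplace transform to the equation.
The derivative rules (L{y''} = s^2 Y - s·y(0) - y'(0) and L{y'} = sY - y(0), with y(0) = 3, y'(0) = -2) turn the left side into (s^2 + 5*s - 3)Y - (3*s + 13).
The right side is L{cos(7*t)} = s/(s^2 + 49).
So (s^2 + 5*s - 3)Y = s/(s^2 + 49) + (3*s + 13).
Divide through and combine into a single rational function.

Y(s) = (3*s^3 + 13*s^2 + 148*s + 637)/(s^4 + 5*s^3 + 46*s^2 + 245*s - 147)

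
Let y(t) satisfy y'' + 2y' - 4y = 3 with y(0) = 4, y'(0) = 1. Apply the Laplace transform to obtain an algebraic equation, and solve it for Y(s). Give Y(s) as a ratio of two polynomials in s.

Apply the Laplace transform to the equation.
Using L{y''} = s^2 Y - s·y(0) - y'(0) and L{y'} = sY - y(0), with y(0) = 4, y'(0) = 1, the left side becomes (s^2 + 2*s - 4)Y - (4*s + 9).
The right side is L{3} = 3/s.
So (s^2 + 2*s - 4)Y = 3/s + (4*s + 9).
Solve for Y(s) and write it as one ratio of polynomials.

Y(s) = (4*s^2 + 9*s + 3)/(s^3 + 2*s^2 - 4*s)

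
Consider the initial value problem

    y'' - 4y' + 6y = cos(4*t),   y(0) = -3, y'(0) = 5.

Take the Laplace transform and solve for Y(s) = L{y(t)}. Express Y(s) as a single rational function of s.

Laplace-transform each side.
Using L{y''} = s^2 Y - s·y(0) - y'(0) and L{y'} = sY - y(0), with y(0) = -3, y'(0) = 5, the left side becomes (s^2 - 4*s + 6)Y - (-3*s + 17).
The right side is L{cos(4*t)} = s/(s^2 + 16).
So (s^2 - 4*s + 6)Y = s/(s^2 + 16) + (-3*s + 17).
Divide through and combine into a single rational function.

Y(s) = (-3*s^3 + 17*s^2 - 47*s + 272)/(s^4 - 4*s^3 + 22*s^2 - 64*s + 96)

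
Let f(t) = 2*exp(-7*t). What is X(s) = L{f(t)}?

L{2} = 2/s.
By the first shifting theorem, multiplying by e^(-7t) replaces s with s + 7.

X(s) = 2/(s + 7)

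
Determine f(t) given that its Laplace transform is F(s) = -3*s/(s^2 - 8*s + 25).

f(t) = -4*exp(4*t)*sin(3*t) - 3*exp(4*t)*cos(3*t)

Complete the square in the denominator: s^2 - 8*s + 25 = (s - 4)^2 + 3^2.
Split the numerator to match: -3*s = -3·(s - 4) - 4·3.
Invert each term: -3·(s - 4)/((s - 4)^2 + 9) ↔ -3e^(4t)cos(3t); -4·3/((s - 4)^2 + 9) ↔ -4e^(4t)sin(3t).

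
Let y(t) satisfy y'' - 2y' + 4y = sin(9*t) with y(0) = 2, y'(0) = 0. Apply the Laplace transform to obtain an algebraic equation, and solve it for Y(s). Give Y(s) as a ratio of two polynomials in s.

Laplace-transform each side.
Using L{y''} = s^2 Y - s·y(0) - y'(0) and L{y'} = sY - y(0), with y(0) = 2, y'(0) = 0, the left side becomes (s^2 - 2*s + 4)Y - (2*s - 4).
The right side is L{sin(9*t)} = 9/(s^2 + 81).
So (s^2 - 2*s + 4)Y = 9/(s^2 + 81) + (2*s - 4).
Divide through and combine into a single rational function.

Y(s) = (2*s^3 - 4*s^2 + 162*s - 315)/(s^4 - 2*s^3 + 85*s^2 - 162*s + 324)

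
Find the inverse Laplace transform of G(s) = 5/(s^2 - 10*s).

exp(5*t)*sinh(5*t)

Rewrite the denominator: s^2 - 10*s = (s - 5)^2 - 25.
The form in (s - 5) signals a first-shifting-theorem factor e^(5t).
Since L{sinh(5t)} = 5/(s^2 - 25), the inverse is e^(5*t)*sinh(5*t).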